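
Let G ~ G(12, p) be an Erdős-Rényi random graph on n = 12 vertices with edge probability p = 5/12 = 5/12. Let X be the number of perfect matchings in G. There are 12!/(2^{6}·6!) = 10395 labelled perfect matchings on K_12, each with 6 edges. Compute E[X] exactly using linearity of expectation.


K_12 has 12!/(2^{6}·6!) = 10395 labelled perfect matchings.
For each such perfect matching H, let X_H = 1 if all 6 edges of H are present in G. Then P[X_H = 1] = p^{6} = (5/12)^{6} = 15625/2985984.
By linearity of expectation: E[X] = Σ_H E[X_H] = 10395 · p^{6} = 10395 · 15625/2985984 = 6015625/110592.
Numerically: E[X] ≈ 54.395.

E[X] = 10395 · (5/12)^{6} = 6015625/110592 ≈ 54.395.


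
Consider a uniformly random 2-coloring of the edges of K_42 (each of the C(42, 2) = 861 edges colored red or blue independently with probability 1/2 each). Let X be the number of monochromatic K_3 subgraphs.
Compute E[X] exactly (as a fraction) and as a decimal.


Let X = Σ_S X_S over the C(42, 3) = 11480 subsets S of size 3, where X_S = 1 if the K_3 on S is monochromatic.
For a fixed S, the K_3 on S has C(3, 2) = 3 edges. P[all 3 edges red] = (1/2)^3, and likewise for blue, so P[monochromatic] = 2·(1/2)^3 = 2^{1 − 3} = 1/4.
By linearity: E[X] = C(42, 3) · 2^{1 − 3} = 11480 · 1/4 = 2870.
Numerically: E[X] ≈ 2870.00000.

E[X] = C(42,3)·2^(1−C(3,2)) = 2870 ≈ 2870.00000.


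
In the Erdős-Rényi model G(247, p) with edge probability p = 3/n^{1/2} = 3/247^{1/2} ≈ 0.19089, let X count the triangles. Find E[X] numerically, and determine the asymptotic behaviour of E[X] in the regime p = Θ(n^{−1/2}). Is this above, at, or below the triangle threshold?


Number of potential triangles: C(247, 3) = 2481115.
Each occurs with probability p³ ≈ (0.19089)³ ≈ 6.9553395e-03.
By linearity: E[X] = C(247, 3)·p³ ≈ 2481115 · 6.9553395e-03 ≈ 17256.99720.
Since α = 1/2 < 1, p = c/n^{1/2} ≫ 1/n is above the triangle threshold p ~ 1/n. Asymptotically E[X] ~ (c³/6)·n^{3(1−α)} = (3³/6)·n^{1.5} → ∞; triangles are abundant w.h.p.

E[X] ≈ 17256.99720; in regime p = Θ(1/n^{1/2}) E[X] diverges (above the triangle threshold p ~ 1/n).


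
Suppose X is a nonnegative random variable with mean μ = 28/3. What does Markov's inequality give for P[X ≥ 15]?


μ = E[X] = 28/3, a = 15.
Markov: P[X ≥ 15] ≤ μ/a = (28/3)/15 = 28/45.
Numerically: ≈ 0.622222.
(Since a = 15 > μ = 9.333333, the bound 28/45 is < 1 and informative.)

P[X ≥ 15] ≤ 28/45 ≈ 0.622222.


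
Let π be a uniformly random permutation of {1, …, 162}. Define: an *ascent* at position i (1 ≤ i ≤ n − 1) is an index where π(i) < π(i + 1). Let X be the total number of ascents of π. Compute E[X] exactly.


Write X = Σ X_I over i = 1, …, 161, with X_I the indicator of one ascent.
There are 161 indicators.
For each fixed i, the pair (π(i), π(i+1)) is a uniformly random ordered pair of distinct values from {1, …, 162}; by symmetry P[π(i) < π(i+1)] = 1/2.
By linearity: E[X] = 161 · (1/2) = (162 − 1) · (1/2) = 161/2 ≈ 80.500.

E[X] = 161/2 = 80.500.


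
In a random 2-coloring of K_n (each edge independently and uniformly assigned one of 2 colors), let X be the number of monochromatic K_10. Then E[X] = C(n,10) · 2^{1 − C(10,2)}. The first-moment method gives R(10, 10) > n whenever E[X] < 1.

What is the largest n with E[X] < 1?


We need C(n, 10) · 2^{1 − 45} < 1, i.e. C(n, 10) < 2^{45 − 1} = 17592186044416.
Check values of n near the boundary:
  n = 97: C(97, 10) = 12576469727536; 12576469727536 < 17592186044416? YES
  n = 98: C(98, 10) = 14005614014756; 14005614014756 < 17592186044416? YES
  n = 99: C(99, 10) = 15579278510796; 15579278510796 < 17592186044416? YES
  n = 100: C(100, 10) = 17310309456440; 17310309456440 < 17592186044416? YES
  n = 101: C(101, 10) = 19212541264840; 19212541264840 < 17592186044416? NO
  n = 102: C(102, 10) = 21300860967540; 21300860967540 < 17592186044416? NO
  n = 103: C(103, 10) = 23591276125340; 23591276125340 < 17592186044416? NO
The largest n with C(n, 10) < 17592186044416 is n = 100 (where E[X] = 2163788682055/2199023255552 ≈ 0.983977). Hence R(10, 10) > 100, i.e. R(10, 10) ≥ 101.

Largest n = 100; hence R(10, 10) > 100.


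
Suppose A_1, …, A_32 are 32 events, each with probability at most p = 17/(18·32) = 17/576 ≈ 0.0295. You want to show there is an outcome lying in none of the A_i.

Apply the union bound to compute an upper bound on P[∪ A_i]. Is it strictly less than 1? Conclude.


Union bound: P[∪_{i=1}^{32} A_i] ≤ Σ_i P[A_i] ≤ 32·p = 32·(17/576) = 17/18.
Numerically: 17/18 ≈ 0.9444.
Is 17/18 < 1? YES.
Since P[∪ A_i] ≤ 17/18 < 1, the complement has P[∩ A_i^c] ≥ 1 − 17/18 = 1/18 > 0, so some outcome avoids every A_i.

32·p = 17/18 ≈ 0.9444; existence CERTIFIED by the union bound.


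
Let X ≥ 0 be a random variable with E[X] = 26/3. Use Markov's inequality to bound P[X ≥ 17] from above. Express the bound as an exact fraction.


μ = E[X] = 26/3, a = 17.
Markov: P[X ≥ 17] ≤ μ/a = (26/3)/17 = 26/51.
Numerically: ≈ 0.5098.
(Since a = 17 > μ = 8.6667, the bound 26/51 is < 1 and informative.)

P[X ≥ 17] ≤ 26/51 ≈ 0.5098.


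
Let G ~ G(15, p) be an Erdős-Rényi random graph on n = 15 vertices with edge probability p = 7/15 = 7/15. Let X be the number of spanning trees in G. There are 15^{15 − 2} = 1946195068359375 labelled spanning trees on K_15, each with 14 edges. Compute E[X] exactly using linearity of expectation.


K_15 has 15^{15 − 2} = 1946195068359375 labelled spanning trees.
For each such spanning tree H, let X_H = 1 if all 14 edges of H are present in G. Then P[X_H = 1] = p^{14} = (7/15)^{14} = 678223072849/29192926025390625.
By linearity of expectation: E[X] = Σ_H E[X_H] = 1946195068359375 · p^{14} = 1946195068359375 · 678223072849/29192926025390625 = 678223072849/15.
Numerically: E[X] ≈ 4.5215e+10.

E[X] = 1946195068359375 · (7/15)^{14} = 678223072849/15 ≈ 4.5215e+10.


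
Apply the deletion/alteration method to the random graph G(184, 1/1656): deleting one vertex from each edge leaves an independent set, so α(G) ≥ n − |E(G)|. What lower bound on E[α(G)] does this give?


E[|E(G)|] = C(184, 2)·p = 16836 · (1/1656) = 61/6.
E[α(G)] ≥ n − E[|E(G)|] = 184 − 61/6 = 1043/6.
Numerically: ≈ 173.833.
(This is only a lower bound; the true E[α(G)] may be larger.)

E[α(G)] ≥ 1043/6 ≈ 173.833.


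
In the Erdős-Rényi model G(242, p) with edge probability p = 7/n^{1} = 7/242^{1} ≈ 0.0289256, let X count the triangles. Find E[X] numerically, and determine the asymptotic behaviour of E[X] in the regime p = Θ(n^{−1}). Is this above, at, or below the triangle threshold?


Number of potential triangles: C(242, 3) = 2332880.
Each occurs with probability p³ ≈ (0.0289256)³ ≈ 2.42018198e-05.
By linearity: E[X] = C(242, 3)·p³ ≈ 2332880 · 2.42018198e-05 ≈ 56.459941.
Here α = 1, so p = 7/n is exactly at the triangle threshold p ~ 1/n. Asymptotically E[X] → c³/6 = 7³/6 = 343/6 ≈ 57.166667, a bounded constant. In this regime the triangle count is asymptotically Poisson(c³/6).

E[X] ≈ 56.459941; in regime p = Θ(1/n^{1}) E[X] stays bounded (at the triangle threshold p ~ 1/n).


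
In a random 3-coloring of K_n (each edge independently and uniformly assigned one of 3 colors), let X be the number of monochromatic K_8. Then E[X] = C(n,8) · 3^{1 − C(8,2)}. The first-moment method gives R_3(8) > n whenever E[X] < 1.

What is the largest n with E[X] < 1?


We need C(n, 8) · 3^{1 − 28} < 1, i.e. C(n, 8) < 3^{28 − 1} = 7625597484987.
Check values of n near the boundary:
  n = 154: C(154, 8) = 6521818990995; 6521818990995 < 7625597484987? YES
  n = 155: C(155, 8) = 6876747915675; 6876747915675 < 7625597484987? YES
  n = 156: C(156, 8) = 7248464019225; 7248464019225 < 7625597484987? YES
  n = 157: C(157, 8) = 7637643295425; 7637643295425 < 7625597484987? NO
  n = 158: C(158, 8) = 8044984271181; 8044984271181 < 7625597484987? NO
The largest n with C(n, 8) < 7625597484987 is n = 156 (where E[X] = 805384891025/847288609443 ≈ 0.9505437). Hence R_3(8) > 156, i.e. R_3(8) ≥ 157.

Largest n = 156; hence R_3(8) > 156.


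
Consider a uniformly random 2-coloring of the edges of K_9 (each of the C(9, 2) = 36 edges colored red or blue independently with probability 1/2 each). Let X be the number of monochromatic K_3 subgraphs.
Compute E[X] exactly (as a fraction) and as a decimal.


Let X = Σ_S X_S over the C(9, 3) = 84 subsets S of size 3, where X_S = 1 if the K_3 on S is monochromatic.
For a fixed S, the K_3 on S has C(3, 2) = 3 edges. P[all 3 edges red] = (1/2)^3, and likewise for blue, so P[monochromatic] = 2·(1/2)^3 = 2^{1 − 3} = 1/4.
By linearity of expectation: E[X] = C(9, 3) · 2^{1 − 3} = 84 · 1/4 = 21.
Numerically: E[X] ≈ 21.00000.

E[X] = C(9,3)·2^(1−C(3,2)) = 21 ≈ 21.00000.


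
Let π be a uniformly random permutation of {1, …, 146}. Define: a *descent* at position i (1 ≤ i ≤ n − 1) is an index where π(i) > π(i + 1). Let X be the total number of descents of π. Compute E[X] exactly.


Write X = Σ X_I over i = 1, …, 145, with X_I the indicator of one descent.
There are 145 indicators.
For each fixed i, the pair (π(i), π(i+1)) is a uniformly random ordered pair of distinct values from {1, …, 146}; by symmetry P[π(i) > π(i+1)] = 1/2.
By linearity: E[X] = 145 · (1/2) = (146 − 1) · (1/2) = 145/2 ≈ 72.500.

E[X] = 145/2 = 72.500.


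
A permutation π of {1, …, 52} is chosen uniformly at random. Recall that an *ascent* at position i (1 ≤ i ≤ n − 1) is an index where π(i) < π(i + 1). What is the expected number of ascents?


Write X = Σ X_I over i = 1, …, 51, with X_I the indicator of one ascent.
There are 51 indicators.
For each fixed i, the pair (π(i), π(i+1)) is a uniformly random ordered pair of distinct values from {1, …, 52}; by symmetry P[π(i) < π(i+1)] = 1/2.
By linearity: E[X] = 51 · (1/2) = (52 − 1) · (1/2) = 51/2 ≈ 25.500.

E[X] = 51/2 = 25.500.


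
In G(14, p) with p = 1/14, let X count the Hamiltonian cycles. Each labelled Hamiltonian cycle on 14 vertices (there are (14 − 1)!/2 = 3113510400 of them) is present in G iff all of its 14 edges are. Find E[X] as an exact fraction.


K_14 has (14 − 1)!/2 = 3113510400 labelled Hamiltonian cycles.
For each such Hamiltonian cycle H, let X_H = 1 if all 14 edges of H are present in G. Then P[X_H = 1] = p^{14} = (1/14)^{14} = 1/11112006825558016.
By linearity: E[X] = Σ_H E[X_H] = 3113510400 · p^{14} = 3113510400 · 1/11112006825558016 = 868725/3100448333024.
Numerically: E[X] ≈ 2.8019e-07.

E[X] = 3113510400 · (1/14)^{14} = 868725/3100448333024 ≈ 2.8019e-07.


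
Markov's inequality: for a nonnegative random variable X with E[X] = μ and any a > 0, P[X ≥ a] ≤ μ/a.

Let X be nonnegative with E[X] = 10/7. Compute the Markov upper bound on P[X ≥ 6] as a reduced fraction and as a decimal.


μ = E[X] = 10/7, a = 6.
Markov: P[X ≥ 6] ≤ μ/a = (10/7)/6 = 5/21.
Numerically: ≈ 0.238.
(Since a = 6 > μ = 1.429, the bound 5/21 is < 1 and informative.)

P[X ≥ 6] ≤ 5/21 ≈ 0.238.


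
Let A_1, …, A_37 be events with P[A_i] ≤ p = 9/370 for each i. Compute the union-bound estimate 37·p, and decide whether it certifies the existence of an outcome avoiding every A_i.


Union bound: P[∪_{i=1}^{37} A_i] ≤ Σ_i P[A_i] ≤ 37·p = 37·(9/370) = 9/10.
Numerically: 9/10 ≈ 0.900000.
Is 9/10 < 1? YES.
Since P[∪ A_i] ≤ 9/10 < 1, the complement has P[∩ A_i^c] ≥ 1 − 9/10 = 1/10 > 0, so some outcome avoids every A_i.

37·p = 9/10 ≈ 0.900000; existence CERTIFIED by the union bound.


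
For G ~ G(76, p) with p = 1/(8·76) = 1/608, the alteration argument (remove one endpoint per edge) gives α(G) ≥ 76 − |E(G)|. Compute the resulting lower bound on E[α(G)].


E[|E(G)|] = C(76, 2)·p = 2850 · (1/608) = 75/16.
E[α(G)] ≥ n − E[|E(G)|] = 76 − 75/16 = 1141/16.
Numerically: ≈ 71.312500.
(This is only a lower bound; the true E[α(G)] may be larger.)

E[α(G)] ≥ 1141/16 ≈ 71.312500.


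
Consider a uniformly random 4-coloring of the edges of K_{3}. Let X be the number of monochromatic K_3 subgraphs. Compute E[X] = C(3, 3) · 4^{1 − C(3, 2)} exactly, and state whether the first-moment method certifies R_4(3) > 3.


E[X] = C(3, 3) · 4^{1 − 3} = 1 · 4^{−2} = 1/16.
As a reduced fraction: E[X] = 1/16 ≈ 0.0625000.
Is E[X] < 1? YES.
Since E[X] < 1, there exists a 4-coloring of K_{3} with no monochromatic K_3; hence R_4(3) > 3.

E[X] = 1/16 ≈ 0.0625000; E[X] < 1, so R_4(3) > 3.


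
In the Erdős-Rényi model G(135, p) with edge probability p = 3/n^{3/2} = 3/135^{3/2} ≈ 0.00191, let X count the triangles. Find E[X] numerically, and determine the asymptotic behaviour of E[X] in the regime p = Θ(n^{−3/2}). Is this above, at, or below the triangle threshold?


Number of potential triangles: C(135, 3) = 400995.
Each occurs with probability p³ ≈ (0.00191)³ ≈ 6.99619e-09.
By linearity: E[X] = C(135, 3)·p³ ≈ 400995 · 6.99619e-09 ≈ 0.003.
Since α = 3/2 > 1, p = c/n^{3/2} = o(1/n) is below the triangle threshold p ~ 1/n. Asymptotically E[X] ~ (c³/6)·n^{3(1−α)} = (3³/6)·n^{-1.5} → 0, so by Markov's inequality G has no triangles w.h.p.

E[X] ≈ 0.003; in regime p = Θ(1/n^{3/2}) E[X] tends to 0 (below the triangle threshold p ~ 1/n).


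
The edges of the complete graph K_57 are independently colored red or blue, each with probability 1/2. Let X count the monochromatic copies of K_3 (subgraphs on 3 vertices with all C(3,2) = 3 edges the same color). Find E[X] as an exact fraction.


Let X = Σ_S X_S over the C(57, 3) = 29260 subsets S of size 3, where X_S = 1 if the K_3 on S is monochromatic.
For a fixed S, the K_3 on S has C(3, 2) = 3 edges. P[all 3 edges red] = (1/2)^3, and likewise for blue, so P[monochromatic] = 2·(1/2)^3 = 2^{1 − 3} = 1/4.
By linearity: E[X] = C(57, 3) · 2^{1 − 3} = 29260 · 1/4 = 7315.
Numerically: E[X] ≈ 7315.000.

E[X] = C(57,3)·2^(1−C(3,2)) = 7315 ≈ 7315.000.


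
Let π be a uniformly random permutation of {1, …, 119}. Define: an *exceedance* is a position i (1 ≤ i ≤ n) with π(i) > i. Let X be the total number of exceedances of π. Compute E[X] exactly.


Write X = Σ_{i=1}^{119} X_i, where X_i = 1_{π(i) > i}.
For each fixed i, π(i) is uniform over {1, …, 119} (marginal of a uniform permutation), so P[π(i) > i] = (n − i)/n. Summing: Σ_{i=1}^{119} (n − i)/n = (0 + 1 + … + 118)/119 = 119(119 − 1)/(2·119) = (119 − 1)/2.
Hence E[X] = Σ_{i=1}^{119} (119 − i)/119 = 59 ≈ 59.000000.

E[X] = 59 = 59.000000.


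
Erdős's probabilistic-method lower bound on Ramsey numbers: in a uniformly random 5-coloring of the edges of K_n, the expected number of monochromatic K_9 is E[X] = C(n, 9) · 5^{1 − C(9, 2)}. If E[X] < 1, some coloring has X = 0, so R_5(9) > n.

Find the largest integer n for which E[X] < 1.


We need C(n, 9) · 5^{1 − 36} < 1, i.e. C(n, 9) < 5^{36 − 1} = 2910383045673370361328125.
Check values of n near the boundary:
  n = 2166: C(2166, 9) = 2844037944203015677277940; 2844037944203015677277940 < 2910383045673370361328125? YES
  n = 2167: C(2167, 9) = 2855899084841489792706810; 2855899084841489792706810 < 2910383045673370361328125? YES
  n = 2168: C(2168, 9) = 2867804175977929537095120; 2867804175977929537095120 < 2910383045673370361328125? YES
  n = 2169: C(2169, 9) = 2879753360044504243499683; 2879753360044504243499683 < 2910383045673370361328125? YES
  n = 2170: C(2170, 9) = 2891746779868845075610510; 2891746779868845075610510 < 2910383045673370361328125? YES
  n = 2171: C(2171, 9) = 2903784578674959601827205; 2903784578674959601827205 < 2910383045673370361328125? YES
  n = 2172: C(2172, 9) = 2915866900084148060642020; 2915866900084148060642020 < 2910383045673370361328125? NO
  n = 2173: C(2173, 9) = 2927993888115921319674265; 2927993888115921319674265 < 2910383045673370361328125? NO
The largest n with C(n, 9) < 2910383045673370361328125 is n = 2171 (where E[X] = 580756915734991920365441/582076609134674072265625 ≈ 0.99773). Hence R_5(9) > 2171, i.e. R_5(9) ≥ 2172.

Largest n = 2171; hence R_5(9) > 2171.


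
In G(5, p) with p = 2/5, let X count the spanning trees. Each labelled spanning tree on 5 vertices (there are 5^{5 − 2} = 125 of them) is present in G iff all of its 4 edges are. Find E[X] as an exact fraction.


K_5 has 5^{5 − 2} = 125 labelled spanning trees.
For each such spanning tree H, let X_H = 1 if all 4 edges of H are present in G. Then P[X_H = 1] = p^{4} = (2/5)^{4} = 16/625.
By linearity of expectation: E[X] = Σ_H E[X_H] = 125 · p^{4} = 125 · 16/625 = 16/5.
Numerically: E[X] ≈ 3.2.

E[X] = 125 · (2/5)^{4} = 16/5 ≈ 3.2.


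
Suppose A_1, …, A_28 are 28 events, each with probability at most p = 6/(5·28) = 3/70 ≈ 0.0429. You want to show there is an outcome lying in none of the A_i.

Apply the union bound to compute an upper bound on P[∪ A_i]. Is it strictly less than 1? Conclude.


Union bound: P[∪_{i=1}^{28} A_i] ≤ Σ_i P[A_i] ≤ 28·p = 28·(3/70) = 6/5.
Numerically: 6/5 ≈ 1.2000.
Is 6/5 < 1? NO.
Since the bound 6/5 is ≥ 1, the union bound is uninformative here; it does NOT by itself certify existence.

28·p = 6/5 ≈ 1.2000; existence NOT certified by the union bound.


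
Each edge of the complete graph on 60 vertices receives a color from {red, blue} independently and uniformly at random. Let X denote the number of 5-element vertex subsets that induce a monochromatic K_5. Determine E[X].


Let X = Σ_S X_S over the C(60, 5) = 5461512 subsets S of size 5, where X_S = 1 if the K_5 on S is monochromatic.
For a fixed S, the K_5 on S has C(5, 2) = 10 edges. P[all 10 edges red] = (1/2)^10, and likewise for blue, so P[monochromatic] = 2·(1/2)^10 = 2^{1 − 10} = 1/512.
By linearity of expectation: E[X] = C(60, 5) · 2^{1 − 10} = 5461512 · 1/512 = 682689/64.
Numerically: E[X] ≈ 10667.016.

E[X] = C(60,5)·2^(1−C(5,2)) = 682689/64 ≈ 10667.016.


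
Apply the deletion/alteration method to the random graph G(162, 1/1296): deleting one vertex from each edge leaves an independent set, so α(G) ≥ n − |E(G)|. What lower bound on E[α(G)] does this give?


E[|E(G)|] = C(162, 2)·p = 13041 · (1/1296) = 161/16.
E[α(G)] ≥ n − E[|E(G)|] = 162 − 161/16 = 2431/16.
Numerically: ≈ 151.938.
(This is only a lower bound; the true E[α(G)] may be larger.)

E[α(G)] ≥ 2431/16 ≈ 151.938.


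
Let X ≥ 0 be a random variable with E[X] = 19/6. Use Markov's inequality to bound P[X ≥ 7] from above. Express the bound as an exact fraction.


μ = E[X] = 19/6, a = 7.
Markov: P[X ≥ 7] ≤ μ/a = (19/6)/7 = 19/42.
Numerically: ≈ 0.4524.
(Since a = 7 > μ = 3.1667, the bound 19/42 is < 1 and informative.)

P[X ≥ 7] ≤ 19/42 ≈ 0.4524.


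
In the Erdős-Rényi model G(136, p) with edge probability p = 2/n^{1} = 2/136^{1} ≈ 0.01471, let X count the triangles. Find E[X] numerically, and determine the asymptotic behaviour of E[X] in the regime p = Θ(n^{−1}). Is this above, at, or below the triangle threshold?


Number of potential triangles: C(136, 3) = 410040.
Each occurs with probability p³ ≈ (0.01471)³ ≈ 3.180338e-06.
By linearity: E[X] = C(136, 3)·p³ ≈ 410040 · 3.180338e-06 ≈ 1.3041.
Here α = 1, so p = 2/n is exactly at the triangle threshold p ~ 1/n. Asymptotically E[X] → c³/6 = 2³/6 = 4/3 ≈ 1.3333, a bounded constant. In this regime the triangle count is asymptotically Poisson(c³/6).

E[X] ≈ 1.3041; in regime p = Θ(1/n^{1}) E[X] stays bounded (at the triangle threshold p ~ 1/n).


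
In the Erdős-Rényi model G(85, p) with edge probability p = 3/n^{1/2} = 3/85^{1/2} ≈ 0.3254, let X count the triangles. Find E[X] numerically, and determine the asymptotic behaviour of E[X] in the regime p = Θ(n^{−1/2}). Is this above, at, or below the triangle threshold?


Number of potential triangles: C(85, 3) = 98770.
Each occurs with probability p³ ≈ (0.3254)³ ≈ 3.4453661e-02.
By linearity: E[X] = C(85, 3)·p³ ≈ 98770 · 3.4453661e-02 ≈ 3402.98809.
Since α = 1/2 < 1, p = c/n^{1/2} ≫ 1/n is above the triangle threshold p ~ 1/n. Asymptotically E[X] ~ (c³/6)·n^{3(1−α)} = (3³/6)·n^{1.5} → ∞; triangles are abundant w.h.p.

E[X] ≈ 3402.98809; in regime p = Θ(1/n^{1/2}) E[X] diverges (above the triangle threshold p ~ 1/n).


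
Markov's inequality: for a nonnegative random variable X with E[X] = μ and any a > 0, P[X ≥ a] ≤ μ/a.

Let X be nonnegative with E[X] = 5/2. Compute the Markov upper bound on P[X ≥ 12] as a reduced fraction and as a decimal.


μ = E[X] = 5/2, a = 12.
Markov: P[X ≥ 12] ≤ μ/a = (5/2)/12 = 5/24.
Numerically: ≈ 0.208.
(Since a = 12 > μ = 2.500, the bound 5/24 is < 1 and informative.)

P[X ≥ 12] ≤ 5/24 ≈ 0.208.


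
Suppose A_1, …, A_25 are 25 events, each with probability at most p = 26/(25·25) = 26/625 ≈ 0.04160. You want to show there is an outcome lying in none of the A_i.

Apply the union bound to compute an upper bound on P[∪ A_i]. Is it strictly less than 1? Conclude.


Union bound: P[∪_{i=1}^{25} A_i] ≤ Σ_i P[A_i] ≤ 25·p = 25·(26/625) = 26/25.
Numerically: 26/25 ≈ 1.04000.
Is 26/25 < 1? NO.
Since the bound 26/25 is ≥ 1, the union bound is uninformative here; it does NOT by itself certify existence.

25·p = 26/25 ≈ 1.04000; existence NOT certified by the union bound.


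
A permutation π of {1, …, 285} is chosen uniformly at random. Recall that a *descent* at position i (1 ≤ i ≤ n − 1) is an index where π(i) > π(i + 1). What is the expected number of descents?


Write X = Σ X_I over i = 1, …, 284, with X_I the indicator of one descent.
There are 284 indicators.
For each fixed i, the pair (π(i), π(i+1)) is a uniformly random ordered pair of distinct values from {1, …, 285}; by symmetry P[π(i) > π(i+1)] = 1/2.
By linearity: E[X] = 284 · (1/2) = (285 − 1) · (1/2) = 142 ≈ 142.000000.

E[X] = 142 = 142.000000.


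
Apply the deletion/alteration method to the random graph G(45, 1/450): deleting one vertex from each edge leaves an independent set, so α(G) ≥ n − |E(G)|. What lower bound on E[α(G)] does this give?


E[|E(G)|] = C(45, 2)·p = 990 · (1/450) = 11/5.
E[α(G)] ≥ n − E[|E(G)|] = 45 − 11/5 = 214/5.
Numerically: ≈ 42.800000.
(This is only a lower bound; the true E[α(G)] may be larger.)

E[α(G)] ≥ 214/5 ≈ 42.800000.


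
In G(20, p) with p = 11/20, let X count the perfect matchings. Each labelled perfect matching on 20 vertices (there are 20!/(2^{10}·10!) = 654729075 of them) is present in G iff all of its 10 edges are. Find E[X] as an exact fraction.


K_20 has 20!/(2^{10}·10!) = 654729075 labelled perfect matchings.
For each such perfect matching H, let X_H = 1 if all 10 edges of H are present in G. Then P[X_H = 1] = p^{10} = (11/20)^{10} = 25937424601/10240000000000.
By linearity: E[X] = Σ_H E[X_H] = 654729075 · p^{10} = 654729075 · 25937424601/10240000000000 = 679279440675798963/409600000000.
Numerically: E[X] ≈ 1.6584e+06.

E[X] = 654729075 · (11/20)^{10} = 679279440675798963/409600000000 ≈ 1.6584e+06.


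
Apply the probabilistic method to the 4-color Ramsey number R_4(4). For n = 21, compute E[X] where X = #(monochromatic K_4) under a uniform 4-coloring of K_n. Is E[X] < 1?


E[X] = C(21, 4) · 4^{1 − 6} = 5985 · 4^{−5} = 5985/1024.
As a reduced fraction: E[X] = 5985/1024 ≈ 5.844727.
Is E[X] < 1? NO.
Since E[X] ≥ 1, the first-moment bound is inconclusive at n = 21; it does NOT by itself certify R_4(4) > 21.

E[X] = 5985/1024 ≈ 5.844727; E[X] ≥ 1; first-moment method inconclusive here.


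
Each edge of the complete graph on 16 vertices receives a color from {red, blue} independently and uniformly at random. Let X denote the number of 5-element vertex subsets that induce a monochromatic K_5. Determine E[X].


Let X = Σ_S X_S over the C(16, 5) = 4368 subsets S of size 5, where X_S = 1 if the K_5 on S is monochromatic.
For a fixed S, the K_5 on S has C(5, 2) = 10 edges. P[all 10 edges red] = (1/2)^10, and likewise for blue, so P[monochromatic] = 2·(1/2)^10 = 2^{1 − 10} = 1/512.
By linearity: E[X] = C(16, 5) · 2^{1 − 10} = 4368 · 1/512 = 273/32.
Numerically: E[X] ≈ 8.5312.

E[X] = C(16,5)·2^(1−C(5,2)) = 273/32 ≈ 8.5312.


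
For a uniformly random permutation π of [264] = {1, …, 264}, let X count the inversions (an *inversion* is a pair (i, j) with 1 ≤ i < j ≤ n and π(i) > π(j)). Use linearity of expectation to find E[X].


Write X = Σ X_I over the C(264, 2) = 34716 pairs i < j, with X_I the indicator of one inversion.
There are 34716 indicators.
For each fixed pair i < j, the values π(i) and π(j) are two distinct elements of {1, …, 264} in uniformly random order; by symmetry P[π(i) > π(j)] = 1/2.
By linearity: E[X] = 34716 · (1/2) = C(264, 2) · (1/2) = 34716/2 = 17358 ≈ 17358.000000.

E[X] = 17358 = 17358.000000.


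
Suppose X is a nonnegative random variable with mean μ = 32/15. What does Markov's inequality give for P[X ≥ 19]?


μ = E[X] = 32/15, a = 19.
Markov: P[X ≥ 19] ≤ μ/a = (32/15)/19 = 32/285.
Numerically: ≈ 0.11228.
(Since a = 19 > μ = 2.13333, the bound 32/285 is < 1 and informative.)

P[X ≥ 19] ≤ 32/285 ≈ 0.11228.


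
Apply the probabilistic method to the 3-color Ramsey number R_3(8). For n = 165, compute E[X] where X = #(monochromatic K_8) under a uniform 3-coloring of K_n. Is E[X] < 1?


E[X] = C(165, 8) · 3^{1 − 28} = 11468588169060 · 3^{−27} = 11468588169060/7625597484987.
As a reduced fraction: E[X] = 141587508260/94143178827 ≈ 1.5039593.
Is E[X] < 1? NO.
Since E[X] ≥ 1, the first-moment bound is inconclusive at n = 165; it does NOT by itself certify R_3(8) > 165.

E[X] = 141587508260/94143178827 ≈ 1.5039593; E[X] ≥ 1; first-moment method inconclusive here.


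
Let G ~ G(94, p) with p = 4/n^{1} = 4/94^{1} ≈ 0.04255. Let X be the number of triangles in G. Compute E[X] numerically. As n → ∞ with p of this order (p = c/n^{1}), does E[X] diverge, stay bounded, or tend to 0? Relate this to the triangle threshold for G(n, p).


Number of potential triangles: C(94, 3) = 134044.
Each occurs with probability p³ ≈ (0.04255)³ ≈ 7.705422e-05.
By linearity: E[X] = C(94, 3)·p³ ≈ 134044 · 7.705422e-05 ≈ 10.3287.
Here α = 1, so p = 4/n is exactly at the triangle threshold p ~ 1/n. Asymptotically E[X] → c³/6 = 4³/6 = 32/3 ≈ 10.6667, a bounded constant. In this regime the triangle count is asymptotically Poisson(c³/6).

E[X] ≈ 10.3287; in regime p = Θ(1/n^{1}) E[X] stays bounded (at the triangle threshold p ~ 1/n).


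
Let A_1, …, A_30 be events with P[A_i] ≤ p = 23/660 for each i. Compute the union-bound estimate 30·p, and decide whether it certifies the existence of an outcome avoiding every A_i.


Union bound: P[∪_{i=1}^{30} A_i] ≤ Σ_i P[A_i] ≤ 30·p = 30·(23/660) = 23/22.
Numerically: 23/22 ≈ 1.045455.
Is 23/22 < 1? NO.
Since the bound 23/22 is ≥ 1, the union bound is uninformative here; it does NOT by itself certify existence.

30·p = 23/22 ≈ 1.045455; existence NOT certified by the union bound.


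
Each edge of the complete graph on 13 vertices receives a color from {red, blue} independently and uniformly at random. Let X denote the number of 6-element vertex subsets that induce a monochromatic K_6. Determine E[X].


Let X = Σ_S X_S over the C(13, 6) = 1716 subsets S of size 6, where X_S = 1 if the K_6 on S is monochromatic.
For a fixed S, the K_6 on S has C(6, 2) = 15 edges. P[all 15 edges red] = (1/2)^15, and likewise for blue, so P[monochromatic] = 2·(1/2)^15 = 2^{1 − 15} = 1/16384.
By linearity of expectation: E[X] = C(13, 6) · 2^{1 − 15} = 1716 · 1/16384 = 429/4096.
Numerically: E[X] ≈ 0.105.

E[X] = C(13,6)·2^(1−C(6,2)) = 429/4096 ≈ 0.105.


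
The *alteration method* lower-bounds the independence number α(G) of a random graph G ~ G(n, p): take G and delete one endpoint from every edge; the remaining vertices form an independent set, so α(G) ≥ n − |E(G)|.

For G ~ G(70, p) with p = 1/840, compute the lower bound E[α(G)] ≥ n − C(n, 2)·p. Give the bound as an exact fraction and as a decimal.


E[|E(G)|] = C(70, 2)·p = 2415 · (1/840) = 23/8.
E[α(G)] ≥ n − E[|E(G)|] = 70 − 23/8 = 537/8.
Numerically: ≈ 67.12500.
(This is only a lower bound; the true E[α(G)] may be larger.)

E[α(G)] ≥ 537/8 ≈ 67.12500.


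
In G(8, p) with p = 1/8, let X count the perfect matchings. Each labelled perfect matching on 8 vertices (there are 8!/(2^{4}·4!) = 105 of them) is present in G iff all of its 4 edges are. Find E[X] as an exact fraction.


K_8 has 8!/(2^{4}·4!) = 105 labelled perfect matchings.
For each such perfect matching H, let X_H = 1 if all 4 edges of H are present in G. Then P[X_H = 1] = p^{4} = (1/8)^{4} = 1/4096.
By linearity: E[X] = Σ_H E[X_H] = 105 · p^{4} = 105 · 1/4096 = 105/4096.
Numerically: E[X] ≈ 0.02563.

E[X] = 105 · (1/8)^{4} = 105/4096 ≈ 0.02563.


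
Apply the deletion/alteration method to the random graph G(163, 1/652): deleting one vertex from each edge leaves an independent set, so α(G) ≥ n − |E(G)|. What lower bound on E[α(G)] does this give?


E[|E(G)|] = C(163, 2)·p = 13203 · (1/652) = 81/4.
E[α(G)] ≥ n − E[|E(G)|] = 163 − 81/4 = 571/4.
Numerically: ≈ 142.75000.
(This is only a lower bound; the true E[α(G)] may be larger.)

E[α(G)] ≥ 571/4 ≈ 142.75000.


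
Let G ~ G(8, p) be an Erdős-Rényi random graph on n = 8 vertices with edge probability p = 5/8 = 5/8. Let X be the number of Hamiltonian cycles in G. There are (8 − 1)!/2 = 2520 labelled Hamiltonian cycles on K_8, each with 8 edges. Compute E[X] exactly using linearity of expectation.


K_8 has (8 − 1)!/2 = 2520 labelled Hamiltonian cycles.
For each such Hamiltonian cycle H, let X_H = 1 if all 8 edges of H are present in G. Then P[X_H = 1] = p^{8} = (5/8)^{8} = 390625/16777216.
By linearity: E[X] = Σ_H E[X_H] = 2520 · p^{8} = 2520 · 390625/16777216 = 123046875/2097152.
Numerically: E[X] ≈ 58.67.

E[X] = 2520 · (5/8)^{8} = 123046875/2097152 ≈ 58.67.


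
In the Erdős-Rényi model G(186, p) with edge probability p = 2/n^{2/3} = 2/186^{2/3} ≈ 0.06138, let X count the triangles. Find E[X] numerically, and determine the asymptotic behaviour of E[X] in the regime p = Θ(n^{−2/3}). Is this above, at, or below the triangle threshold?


Number of potential triangles: C(186, 3) = 1055240.
Each occurs with probability p³ ≈ (0.06138)³ ≈ 2.312406e-04.
By linearity: E[X] = C(186, 3)·p³ ≈ 1055240 · 2.312406e-04 ≈ 244.0143.
Since α = 2/3 < 1, p = c/n^{2/3} ≫ 1/n is above the triangle threshold p ~ 1/n. Asymptotically E[X] ~ (c³/6)·n^{3(1−α)} = (2³/6)·n^{1} → ∞; triangles are abundant w.h.p.

E[X] ≈ 244.0143; in regime p = Θ(1/n^{2/3}) E[X] diverges (above the triangle threshold p ~ 1/n).


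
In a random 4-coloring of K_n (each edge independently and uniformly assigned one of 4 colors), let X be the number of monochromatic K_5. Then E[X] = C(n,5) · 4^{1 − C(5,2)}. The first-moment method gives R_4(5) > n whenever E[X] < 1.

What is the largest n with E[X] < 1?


We need C(n, 5) · 4^{1 − 10} < 1, i.e. C(n, 5) < 4^{10 − 1} = 262144.
Check values of n near the boundary:
  n = 28: C(28, 5) = 98280; 98280 < 262144? YES
  n = 29: C(29, 5) = 118755; 118755 < 262144? YES
  n = 30: C(30, 5) = 142506; 142506 < 262144? YES
  n = 31: C(31, 5) = 169911; 169911 < 262144? YES
  n = 32: C(32, 5) = 201376; 201376 < 262144? YES
  n = 33: C(33, 5) = 237336; 237336 < 262144? YES
  n = 34: C(34, 5) = 278256; 278256 < 262144? NO
The largest n with C(n, 5) < 262144 is n = 33 (where E[X] = 29667/32768 ≈ 0.9053650). Hence R_4(5) > 33, i.e. R_4(5) ≥ 34.

Largest n = 33; hence R_4(5) > 33.


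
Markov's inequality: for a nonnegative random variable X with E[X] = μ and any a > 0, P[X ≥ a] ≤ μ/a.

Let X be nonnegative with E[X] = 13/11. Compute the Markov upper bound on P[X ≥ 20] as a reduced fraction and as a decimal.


μ = E[X] = 13/11, a = 20.
Markov: P[X ≥ 20] ≤ μ/a = (13/11)/20 = 13/220.
Numerically: ≈ 0.05909.
(Since a = 20 > μ = 1.18182, the bound 13/220 is < 1 and informative.)

P[X ≥ 20] ≤ 13/220 ≈ 0.05909.


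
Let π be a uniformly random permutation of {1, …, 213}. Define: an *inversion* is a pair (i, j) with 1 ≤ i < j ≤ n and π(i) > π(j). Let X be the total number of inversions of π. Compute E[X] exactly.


Write X = Σ X_I over the C(213, 2) = 22578 pairs i < j, with X_I the indicator of one inversion.
There are 22578 indicators.
For each fixed pair i < j, the values π(i) and π(j) are two distinct elements of {1, …, 213} in uniformly random order; by symmetry P[π(i) > π(j)] = 1/2.
By linearity: E[X] = 22578 · (1/2) = C(213, 2) · (1/2) = 22578/2 = 11289 ≈ 11289.0000.

E[X] = 11289 = 11289.0000.


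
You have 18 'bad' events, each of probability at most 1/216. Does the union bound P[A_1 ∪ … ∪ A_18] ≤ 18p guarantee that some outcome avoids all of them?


Union bound: P[∪_{i=1}^{18} A_i] ≤ Σ_i P[A_i] ≤ 18·p = 18·(1/216) = 1/12.
Numerically: 1/12 ≈ 0.0833.
Is 1/12 < 1? YES.
Since P[∪ A_i] ≤ 1/12 < 1, the complement has P[∩ A_i^c] ≥ 1 − 1/12 = 11/12 > 0, so some outcome avoids every A_i.

18·p = 1/12 ≈ 0.0833; existence CERTIFIED by the union bound.


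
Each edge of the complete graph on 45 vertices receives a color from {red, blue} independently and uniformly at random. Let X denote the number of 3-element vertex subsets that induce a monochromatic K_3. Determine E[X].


Let X = Σ_S X_S over the C(45, 3) = 14190 subsets S of size 3, where X_S = 1 if the K_3 on S is monochromatic.
For a fixed S, the K_3 on S has C(3, 2) = 3 edges. P[all 3 edges red] = (1/2)^3, and likewise for blue, so P[monochromatic] = 2·(1/2)^3 = 2^{1 − 3} = 1/4.
By linearity: E[X] = C(45, 3) · 2^{1 − 3} = 14190 · 1/4 = 7095/2.
Numerically: E[X] ≈ 3547.50000.

E[X] = C(45,3)·2^(1−C(3,2)) = 7095/2 ≈ 3547.50000.


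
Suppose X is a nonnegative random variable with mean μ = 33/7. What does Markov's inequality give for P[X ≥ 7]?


μ = E[X] = 33/7, a = 7.
Markov: P[X ≥ 7] ≤ μ/a = (33/7)/7 = 33/49.
Numerically: ≈ 0.673.
(Since a = 7 > μ = 4.714, the bound 33/49 is < 1 and informative.)

P[X ≥ 7] ≤ 33/49 ≈ 0.673.


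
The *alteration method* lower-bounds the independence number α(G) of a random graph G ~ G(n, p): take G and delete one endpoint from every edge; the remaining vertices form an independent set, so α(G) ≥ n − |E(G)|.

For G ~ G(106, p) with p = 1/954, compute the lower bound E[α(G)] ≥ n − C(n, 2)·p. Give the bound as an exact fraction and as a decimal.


E[|E(G)|] = C(106, 2)·p = 5565 · (1/954) = 35/6.
E[α(G)] ≥ n − E[|E(G)|] = 106 − 35/6 = 601/6.
Numerically: ≈ 100.1667.
(This is only a lower bound; the true E[α(G)] may be larger.)

E[α(G)] ≥ 601/6 ≈ 100.1667.


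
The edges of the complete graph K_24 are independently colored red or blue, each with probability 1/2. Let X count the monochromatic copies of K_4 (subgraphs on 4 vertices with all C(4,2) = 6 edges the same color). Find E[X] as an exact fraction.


Let X = Σ_S X_S over the C(24, 4) = 10626 subsets S of size 4, where X_S = 1 if the K_4 on S is monochromatic.
For a fixed S, the K_4 on S has C(4, 2) = 6 edges. P[all 6 edges red] = (1/2)^6, and likewise for blue, so P[monochromatic] = 2·(1/2)^6 = 2^{1 − 6} = 1/32.
By linearity: E[X] = C(24, 4) · 2^{1 − 6} = 10626 · 1/32 = 5313/16.
Numerically: E[X] ≈ 332.062.

E[X] = C(24,4)·2^(1−C(4,2)) = 5313/16 ≈ 332.062.


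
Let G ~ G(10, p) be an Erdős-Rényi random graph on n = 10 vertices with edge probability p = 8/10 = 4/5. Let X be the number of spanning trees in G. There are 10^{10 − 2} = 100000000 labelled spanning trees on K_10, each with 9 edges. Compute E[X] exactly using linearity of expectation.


K_10 has 10^{10 − 2} = 100000000 labelled spanning trees.
For each such spanning tree H, let X_H = 1 if all 9 edges of H are present in G. Then P[X_H = 1] = p^{9} = (4/5)^{9} = 262144/1953125.
Summing the indicators: E[X] = Σ_H E[X_H] = 100000000 · p^{9} = 100000000 · 262144/1953125 = 67108864/5.
Numerically: E[X] ≈ 1.34218e+07.

E[X] = 100000000 · (4/5)^{9} = 67108864/5 ≈ 1.34218e+07.


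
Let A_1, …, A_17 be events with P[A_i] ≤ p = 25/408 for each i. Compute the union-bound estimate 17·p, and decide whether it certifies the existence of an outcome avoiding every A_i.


Union bound: P[∪_{i=1}^{17} A_i] ≤ Σ_i P[A_i] ≤ 17·p = 17·(25/408) = 25/24.
Numerically: 25/24 ≈ 1.04167.
Is 25/24 < 1? NO.
Since the bound 25/24 is ≥ 1, the union bound is uninformative here; it does NOT by itself certify existence.

17·p = 25/24 ≈ 1.04167; existence NOT certified by the union bound.


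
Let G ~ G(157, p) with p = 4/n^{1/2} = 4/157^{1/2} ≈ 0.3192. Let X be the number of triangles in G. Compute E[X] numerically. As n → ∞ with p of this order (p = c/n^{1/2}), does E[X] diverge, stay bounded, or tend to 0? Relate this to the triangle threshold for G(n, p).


Number of potential triangles: C(157, 3) = 632710.
Each occurs with probability p³ ≈ (0.3192)³ ≈ 3.253348e-02.
By linearity: E[X] = C(157, 3)·p³ ≈ 632710 · 3.253348e-02 ≈ 20584.2569.
Since α = 1/2 < 1, p = c/n^{1/2} ≫ 1/n is above the triangle threshold p ~ 1/n. Asymptotically E[X] ~ (c³/6)·n^{3(1−α)} = (4³/6)·n^{1.5} → ∞; triangles are abundant w.h.p.

E[X] ≈ 20584.2569; in regime p = Θ(1/n^{1/2}) E[X] diverges (above the triangle threshold p ~ 1/n).


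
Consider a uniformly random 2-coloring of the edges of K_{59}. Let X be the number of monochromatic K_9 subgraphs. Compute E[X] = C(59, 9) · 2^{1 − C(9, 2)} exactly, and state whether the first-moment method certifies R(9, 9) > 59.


E[X] = C(59, 9) · 2^{1 − 36} = 12565671261 · 2^{−35} = 12565671261/34359738368.
As a reduced fraction: E[X] = 12565671261/34359738368 ≈ 0.365709.
Is E[X] < 1? YES.
Since E[X] < 1, there exists a 2-coloring of K_{59} with no monochromatic K_9; hence R(9, 9) > 59.

E[X] = 12565671261/34359738368 ≈ 0.365709; E[X] < 1, so R(9, 9) > 59.


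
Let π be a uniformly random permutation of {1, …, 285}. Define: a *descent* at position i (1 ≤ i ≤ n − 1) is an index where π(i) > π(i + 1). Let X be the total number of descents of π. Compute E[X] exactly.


Write X = Σ X_I over i = 1, …, 284, with X_I the indicator of one descent.
There are 284 indicators.
For each fixed i, the pair (π(i), π(i+1)) is a uniformly random ordered pair of distinct values from {1, …, 285}; by symmetry P[π(i) > π(i+1)] = 1/2.
By linearity: E[X] = 284 · (1/2) = (285 − 1) · (1/2) = 142 ≈ 142.000000.

E[X] = 142 = 142.000000.


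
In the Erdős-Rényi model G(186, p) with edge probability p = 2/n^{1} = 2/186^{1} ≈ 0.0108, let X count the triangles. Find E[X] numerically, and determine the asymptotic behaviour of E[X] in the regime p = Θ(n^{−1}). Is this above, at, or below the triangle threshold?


Number of potential triangles: C(186, 3) = 1055240.
Each occurs with probability p³ ≈ (0.0108)³ ≈ 1.24323e-06.
By linearity: E[X] = C(186, 3)·p³ ≈ 1055240 · 1.24323e-06 ≈ 1.312.
Here α = 1, so p = 2/n is exactly at the triangle threshold p ~ 1/n. Asymptotically E[X] → c³/6 = 2³/6 = 4/3 ≈ 1.333, a bounded constant. In this regime the triangle count is asymptotically Poisson(c³/6).

E[X] ≈ 1.312; in regime p = Θ(1/n^{1}) E[X] stays bounded (at the triangle threshold p ~ 1/n).


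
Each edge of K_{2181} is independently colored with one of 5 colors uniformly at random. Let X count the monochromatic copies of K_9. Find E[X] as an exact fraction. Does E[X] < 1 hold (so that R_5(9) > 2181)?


E[X] = C(2181, 9) · 5^{1 − 36} = 3026635205263909847920400 · 5^{−35} = 3026635205263909847920400/2910383045673370361328125.
As a reduced fraction: E[X] = 121065408210556393916816/116415321826934814453125 ≈ 1.039944.
Is E[X] < 1? NO.
Since E[X] ≥ 1, the first-moment bound is inconclusive at n = 2181; it does NOT by itself certify R_5(9) > 2181.

E[X] = 121065408210556393916816/116415321826934814453125 ≈ 1.039944; E[X] ≥ 1; first-moment method inconclusive here.
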